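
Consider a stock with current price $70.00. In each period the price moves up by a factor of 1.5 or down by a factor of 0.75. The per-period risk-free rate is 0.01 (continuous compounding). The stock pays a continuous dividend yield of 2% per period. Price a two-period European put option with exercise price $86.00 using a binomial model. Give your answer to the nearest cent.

$24.22

Per-period risk-free factor R = e^0.01 = 1.0101; dividend-adjusted growth = e^(0.01−0.02) = 0.9900.
Risk-neutral probability p = (0.9900 − 0.75)/(1.5 − 0.75) = 0.2400/0.7500 = 0.3201
Terminal stock prices: S_uu = 157.5, S_ud = 78.75, S_dd = 39.38
Terminal payoffs (K − S): max(-71.5, 0) = 0, max(7.25, 0) = 7.25, max(46.62, 0) = 46.62
Node u (S = 105): V_u = e^(−0.01)·[0.3201·0.0000 + 0.6799·7.2500] = 4.8805
Node d (S = 52.5): V_d = e^(−0.01)·[0.3201·7.2500 + 0.6799·46.6250] = 33.6839
Node 0 (S = 70): V_0 = e^(−0.01)·[0.3201·4.8805 + 0.6799·33.6839] = 24.2214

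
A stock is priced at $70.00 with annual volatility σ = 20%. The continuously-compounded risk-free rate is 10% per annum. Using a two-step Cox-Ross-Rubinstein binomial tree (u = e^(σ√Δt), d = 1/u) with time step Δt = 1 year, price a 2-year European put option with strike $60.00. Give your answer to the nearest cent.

CRR parameters: u = e^(σ√Δt) = e^(0.2·√1) = 1.2214, d = 1/u = 0.8187
Per-period rate: rΔt = 0.1·1 = 0.1, so R = e^0.1 = 1.1052
Risk-neutral probability p = (e^0.1 − 0.8187)/(1.2214 − 0.8187) = 0.2864/0.4027 = 0.7113
Terminal stock prices: S_uu = 104.4, S_ud = 70, S_dd = 46.92
Terminal payoffs (K − S): max(-44.43, 0) = 0, max(-10, 0) = 0, max(13.08, 0) = 13.08
Node u (S = 85.5): V_u = e^(−0.1)·[0.7113·0.0000 + 0.2887·0.0000] = 0.0000
Node d (S = 57.31): V_d = e^(−0.1)·[0.7113·0.0000 + 0.2887·13.0776] = 3.4156
Node 0 (S = 70): V_0 = e^(−0.1)·[0.7113·0.0000 + 0.2887·3.4156] = 0.8921

$0.89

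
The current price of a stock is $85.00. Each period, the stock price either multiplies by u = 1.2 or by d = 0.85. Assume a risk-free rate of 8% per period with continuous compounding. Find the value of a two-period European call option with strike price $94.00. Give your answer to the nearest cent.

$10.75

Risk-neutral probability p = (e^0.08 − 0.85)/(1.2 − 0.85) = 0.2333/0.3500 = 0.6665
Terminal stock prices: S_uu = 122.4, S_ud = 86.7, S_dd = 61.41
Terminal payoffs (S − K): max(28.4, 0) = 28.4, max(-7.3, 0) = 0, max(-32.59, 0) = 0
Node u (S = 102): V_u = e^(−0.08)·[0.6665·28.4000 + 0.3335·0.0000] = 17.4742
Node d (S = 72.25): V_d = e^(−0.08)·[0.6665·0.0000 + 0.3335·0.0000] = 0.0000
Node 0 (S = 85): V_0 = e^(−0.08)·[0.6665·17.4742 + 0.3335·0.0000] = 10.7517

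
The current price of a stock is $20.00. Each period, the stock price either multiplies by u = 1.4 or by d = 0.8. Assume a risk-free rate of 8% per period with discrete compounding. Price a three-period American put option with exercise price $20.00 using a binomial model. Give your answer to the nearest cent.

$2.19

Risk-neutral probability p = (1 + 0.08 − 0.8)/(1.4 − 0.8) = 0.2800/0.6000 = 0.4667
Terminal stock prices: S_uuu = 54.88, S_uud = 31.36, S_udd = 17.92, S_ddd = 10.24
Terminal payoffs (K − S): max(-34.88, 0) = 0, max(-11.36, 0) = 0, max(2.08, 0) = 2.08, max(9.76, 0) = 9.76
Node uu (S = 39.2): continuation = 1/1.08·[0.4667·0.0000 + 0.5333·0.0000] = 0.0000; exercise value = 0.0000 ≤ continuation, so V_uu = 0.0000
Node ud (S = 22.4): continuation = 1/1.08·[0.4667·0.0000 + 0.5333·2.0800] = 1.0272; exercise value = 0.0000 ≤ continuation, so V_ud = 1.0272
Node dd (S = 12.8): continuation = 1/1.08·[0.4667·2.0800 + 0.5333·9.7600] = 5.7185; exercise value = 7.2000 > continuation, so V_dd = 7.2000 (exercise)
Node u (S = 28): continuation = 1/1.08·[0.4667·0.0000 + 0.5333·1.0272] = 0.5072; exercise value = 0.0000 ≤ continuation, so V_u = 0.5072
Node d (S = 16): continuation = 1/1.08·[0.4667·1.0272 + 0.5333·7.2000] = 3.9994; exercise value = 4.0000 > continuation, so V_d = 4.0000 (exercise)
Node 0 (S = 20): continuation = 1/1.08·[0.4667·0.5072 + 0.5333·4.0000] = 2.1945; exercise value = 0.0000 ≤ continuation, so V_0 = 2.1945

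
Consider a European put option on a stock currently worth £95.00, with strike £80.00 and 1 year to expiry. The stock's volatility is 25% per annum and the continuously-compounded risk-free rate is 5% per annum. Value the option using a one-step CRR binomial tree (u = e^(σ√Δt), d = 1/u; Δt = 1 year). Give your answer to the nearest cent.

CRR parameters: u = e^(σ√Δt) = e^(0.25·√1) = 1.2840, d = 1/u = 0.7788
Per-period rate: rΔt = 0.05·1 = 0.05, so R = e^0.05 = 1.0513
Risk-neutral probability p = (e^0.05 − 0.7788)/(1.2840 − 0.7788) = 0.2725/0.5052 = 0.5393
Terminal stock prices: S_u = 122, S_d = 73.99
Terminal payoffs (K − S): max(-41.98, 0) = 0, max(6.014, 0) = 6.014
Node 0 (S = 95): V_0 = e^(−0.05)·[0.5393·0.0000 + 0.4607·6.0139] = 2.6355

£2.64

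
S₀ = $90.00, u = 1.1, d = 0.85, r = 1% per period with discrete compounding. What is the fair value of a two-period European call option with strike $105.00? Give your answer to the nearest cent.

$1.57

Risk-neutral probability p = (1 + 0.01 − 0.85)/(1.1 − 0.85) = 0.1600/0.2500 = 0.6400
Terminal stock prices: S_uu = 108.9, S_ud = 84.15, S_dd = 65.02
Terminal payoffs (S − K): max(3.9, 0) = 3.9, max(-20.85, 0) = 0, max(-39.98, 0) = 0
Node u (S = 99): V_u = 1/1.01·[0.6400·3.9000 + 0.3600·0.0000] = 2.4713
Node d (S = 76.5): V_d = 1/1.01·[0.6400·0.0000 + 0.3600·0.0000] = 0.0000
Node 0 (S = 90): V_0 = 1/1.01·[0.6400·2.4713 + 0.3600·0.0000] = 1.5660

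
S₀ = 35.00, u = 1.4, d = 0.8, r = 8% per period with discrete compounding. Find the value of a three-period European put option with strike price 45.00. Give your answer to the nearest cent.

Risk-neutral probability p = (1 + 0.08 − 0.8)/(1.4 − 0.8) = 0.2800/0.6000 = 0.4667
Terminal stock prices: S_uuu = 96.04, S_uud = 54.88, S_udd = 31.36, S_ddd = 17.92
Terminal payoffs (K − S): max(-51.04, 0) = 0, max(-9.88, 0) = 0, max(13.64, 0) = 13.64, max(27.08, 0) = 27.08
Node uu (S = 68.6): V_uu = 1/1.08·[0.4667·0.0000 + 0.5333·0.0000] = 0.0000
Node ud (S = 39.2): V_ud = 1/1.08·[0.4667·0.0000 + 0.5333·13.6400] = 6.7358
Node dd (S = 22.4): V_dd = 1/1.08·[0.4667·13.6400 + 0.5333·27.0800] = 19.2667
Node u (S = 49): V_u = 1/1.08·[0.4667·0.0000 + 0.5333·6.7358] = 3.3263
Node d (S = 28): V_d = 1/1.08·[0.4667·6.7358 + 0.5333·19.2667] = 12.4249
Node 0 (S = 35): V_0 = 1/1.08·[0.4667·3.3263 + 0.5333·12.4249] = 7.5731

7.57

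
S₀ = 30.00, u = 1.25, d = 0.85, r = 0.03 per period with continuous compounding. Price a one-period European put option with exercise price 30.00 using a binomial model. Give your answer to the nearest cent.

Risk-neutral probability p = (e^0.03 − 0.85)/(1.25 − 0.85) = 0.1805/0.4000 = 0.4511
Terminal stock prices: S_u = 37.5, S_d = 25.5
Terminal payoffs (K − S): max(-7.5, 0) = 0, max(4.5, 0) = 4.5
Node 0 (S = 30): V_0 = e^(−0.03)·[0.4511·0.0000 + 0.5489·4.5000] = 2.3969

2.40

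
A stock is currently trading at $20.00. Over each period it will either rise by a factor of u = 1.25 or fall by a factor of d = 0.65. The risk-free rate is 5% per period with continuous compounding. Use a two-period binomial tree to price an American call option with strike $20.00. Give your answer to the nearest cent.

$4.55

Risk-neutral probability p = (e^0.05 − 0.65)/(1.25 − 0.65) = 0.4013/0.6000 = 0.6688
Terminal stock prices: S_uu = 31.25, S_ud = 16.25, S_dd = 8.45
Terminal payoffs (S − K): max(11.25, 0) = 11.25, max(-3.75, 0) = 0, max(-11.55, 0) = 0
Node u (S = 25): continuation = e^(−0.05)·[0.6688·11.2500 + 0.3312·0.0000] = 7.1569; exercise value = 5.0000 ≤ continuation, so V_u = 7.1569
Node d (S = 13): continuation = e^(−0.05)·[0.6688·0.0000 + 0.3312·0.0000] = 0.0000; exercise value = 0.0000 ≤ continuation, so V_d = 0.0000
Node 0 (S = 20): continuation = e^(−0.05)·[0.6688·7.1569 + 0.3312·0.0000] = 4.5530; exercise value = 0.0000 ≤ continuation, so V_0 = 4.5530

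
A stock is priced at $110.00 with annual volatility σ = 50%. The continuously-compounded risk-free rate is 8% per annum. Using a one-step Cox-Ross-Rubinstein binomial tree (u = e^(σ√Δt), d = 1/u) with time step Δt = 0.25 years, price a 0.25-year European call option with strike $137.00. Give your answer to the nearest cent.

$1.99

CRR parameters: u = e^(σ√Δt) = e^(0.5·√0.25) = 1.2840, d = 1/u = 0.7788
Per-period rate: rΔt = 0.08·0.25 = 0.02, so R = e^0.02 = 1.0202
Risk-neutral probability p = (e^0.02 − 0.7788)/(1.2840 − 0.7788) = 0.2414/0.5052 = 0.4778
Terminal stock prices: S_u = 141.2, S_d = 85.67
Terminal payoffs (S − K): max(4.243, 0) = 4.243, max(-51.33, 0) = 0
Node 0 (S = 110): V_0 = e^(−0.02)·[0.4778·4.2428 + 0.5222·0.0000] = 1.9871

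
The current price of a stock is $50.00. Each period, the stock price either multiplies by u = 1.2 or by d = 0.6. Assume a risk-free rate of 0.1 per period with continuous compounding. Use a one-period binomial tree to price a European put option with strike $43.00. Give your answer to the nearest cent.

$1.86

Risk-neutral probability p = (e^0.1 − 0.6)/(1.2 − 0.6) = 0.5052/0.6000 = 0.8420
Terminal stock prices: S_u = 60, S_d = 30
Terminal payoffs (K − S): max(-17, 0) = 0, max(13, 0) = 13
Node 0 (S = 50): V_0 = e^(−0.1)·[0.8420·0.0000 + 0.1580·13.0000] = 1.8591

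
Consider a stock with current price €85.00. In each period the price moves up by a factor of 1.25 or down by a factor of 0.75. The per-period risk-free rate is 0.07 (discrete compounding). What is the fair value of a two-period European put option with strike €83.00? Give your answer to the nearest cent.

Risk-neutral probability p = (1 + 0.07 − 0.75)/(1.25 − 0.75) = 0.3200/0.5000 = 0.6400
Terminal stock prices: S_uu = 132.8, S_ud = 79.69, S_dd = 47.81
Terminal payoffs (K − S): max(-49.81, 0) = 0, max(3.312, 0) = 3.312, max(35.19, 0) = 35.19
Node u (S = 106.2): V_u = 1/1.07·[0.6400·0.0000 + 0.3600·3.3125] = 1.1145
Node d (S = 63.75): V_d = 1/1.07·[0.6400·3.3125 + 0.3600·35.1875] = 13.8201
Node 0 (S = 85): V_0 = 1/1.07·[0.6400·1.1145 + 0.3600·13.8201] = 5.3164

€5.32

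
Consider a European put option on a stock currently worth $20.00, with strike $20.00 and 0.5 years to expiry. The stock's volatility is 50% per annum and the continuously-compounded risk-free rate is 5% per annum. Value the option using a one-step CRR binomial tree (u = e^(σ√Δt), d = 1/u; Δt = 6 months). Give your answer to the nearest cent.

$3.21

CRR parameters: u = e^(σ√Δt) = e^(0.5·√0.5) = 1.4241, d = 1/u = 0.7022
Per-period rate: rΔt = 0.05·0.5 = 0.025, so R = e^0.025 = 1.0253
Risk-neutral probability p = (e^0.025 − 0.7022)/(1.4241 − 0.7022) = 0.3231/0.7219 = 0.4476
Terminal stock prices: S_u = 28.48, S_d = 14.04
Terminal payoffs (K − S): max(-8.482, 0) = 0, max(5.956, 0) = 5.956
Node 0 (S = 20): V_0 = e^(−0.025)·[0.4476·0.0000 + 0.5524·5.9562] = 3.2091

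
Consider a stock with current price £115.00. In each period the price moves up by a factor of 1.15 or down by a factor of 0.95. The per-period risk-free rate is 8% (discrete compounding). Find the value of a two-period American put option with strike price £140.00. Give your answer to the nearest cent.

£25.00

Risk-neutral probability p = (1 + 0.08 − 0.95)/(1.15 − 0.95) = 0.1300/0.2000 = 0.6500
Terminal stock prices: S_uu = 152.1, S_ud = 125.6, S_dd = 103.8
Terminal payoffs (K − S): max(-12.09, 0) = 0, max(14.36, 0) = 14.36, max(36.21, 0) = 36.21
Node u (S = 132.2): continuation = 1/1.08·[0.6500·0.0000 + 0.3500·14.3625] = 4.6545; exercise value = 7.7500 > continuation, so V_u = 7.7500 (exercise)
Node d (S = 109.2): continuation = 1/1.08·[0.6500·14.3625 + 0.3500·36.2125] = 20.3796; exercise value = 30.7500 > continuation, so V_d = 30.7500 (exercise)
Node 0 (S = 115): continuation = 1/1.08·[0.6500·7.7500 + 0.3500·30.7500] = 14.6296; exercise value = 25.0000 > continuation, so V_0 = 25.0000 (exercise)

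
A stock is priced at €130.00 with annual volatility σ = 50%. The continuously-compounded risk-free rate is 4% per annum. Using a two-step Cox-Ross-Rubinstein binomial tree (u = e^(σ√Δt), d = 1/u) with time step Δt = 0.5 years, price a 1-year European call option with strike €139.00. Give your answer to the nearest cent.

CRR parameters: u = e^(σ√Δt) = e^(0.5·√0.5) = 1.4241, d = 1/u = 0.7022
Per-period rate: rΔt = 0.04·0.5 = 0.02, so R = e^0.02 = 1.0202
Risk-neutral probability p = (e^0.02 − 0.7022)/(1.4241 − 0.7022) = 0.3180/0.7219 = 0.4405
Terminal stock prices: S_uu = 263.7, S_ud = 130, S_dd = 64.1
Terminal payoffs (S − K): max(124.7, 0) = 124.7, max(-9, 0) = 0, max(-74.9, 0) = 0
Node u (S = 185.1): V_u = e^(−0.02)·[0.4405·124.6549 + 0.5595·0.0000] = 53.8236
Node d (S = 91.28): V_d = e^(−0.02)·[0.4405·0.0000 + 0.5595·0.0000] = 0.0000
Node 0 (S = 130): V_0 = e^(−0.02)·[0.4405·53.8236 + 0.5595·0.0000] = 23.2400

€23.24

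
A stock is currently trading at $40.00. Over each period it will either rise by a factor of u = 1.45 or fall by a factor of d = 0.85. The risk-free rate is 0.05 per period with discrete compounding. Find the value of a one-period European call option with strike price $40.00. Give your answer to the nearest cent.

$5.71

Risk-neutral probability p = (1 + 0.05 − 0.85)/(1.45 − 0.85) = 0.2000/0.6000 = 0.3333
Terminal stock prices: S_u = 58, S_d = 34
Terminal payoffs (S − K): max(18, 0) = 18, max(-6, 0) = 0
Node 0 (S = 40): V_0 = 1/1.05·[0.3333·18.0000 + 0.6667·0.0000] = 5.7143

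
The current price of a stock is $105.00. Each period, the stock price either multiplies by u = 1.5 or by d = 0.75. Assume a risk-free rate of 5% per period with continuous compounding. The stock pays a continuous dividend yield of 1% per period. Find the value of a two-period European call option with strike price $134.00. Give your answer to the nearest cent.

Per-period risk-free factor R = e^0.05 = 1.0513; dividend-adjusted growth = e^(0.05−0.01) = 1.0408.
Risk-neutral probability p = (1.0408 − 0.75)/(1.5 − 0.75) = 0.2908/0.7500 = 0.3877
Terminal stock prices: S_uu = 236.2, S_ud = 118.1, S_dd = 59.06
Terminal payoffs (S − K): max(102.2, 0) = 102.2, max(-15.88, 0) = 0, max(-74.94, 0) = 0
Node u (S = 157.5): V_u = e^(−0.05)·[0.3877·102.2500 + 0.6123·0.0000] = 37.7136
Node d (S = 78.75): V_d = e^(−0.05)·[0.3877·0.0000 + 0.6123·0.0000] = 0.0000
Node 0 (S = 105): V_0 = e^(−0.05)·[0.3877·37.7136 + 0.6123·0.0000] = 13.9102

$13.91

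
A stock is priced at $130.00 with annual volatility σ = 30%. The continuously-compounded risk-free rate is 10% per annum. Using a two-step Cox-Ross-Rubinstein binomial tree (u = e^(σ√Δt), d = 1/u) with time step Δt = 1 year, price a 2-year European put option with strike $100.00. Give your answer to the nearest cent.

$3.79

CRR parameters: u = e^(σ√Δt) = e^(0.3·√1) = 1.3499, d = 1/u = 0.7408
Per-period rate: rΔt = 0.1·1 = 0.1, so R = e^0.1 = 1.1052
Risk-neutral probability p = (e^0.1 − 0.7408)/(1.3499 − 0.7408) = 0.3644/0.6090 = 0.5982
Terminal stock prices: S_uu = 236.9, S_ud = 130, S_dd = 71.35
Terminal payoffs (K − S): max(-136.9, 0) = 0, max(-30, 0) = 0, max(28.65, 0) = 28.65
Node u (S = 175.5): V_u = e^(−0.1)·[0.5982·0.0000 + 0.4018·0.0000] = 0.0000
Node d (S = 96.31): V_d = e^(−0.1)·[0.5982·0.0000 + 0.4018·28.6545] = 10.4167
Node 0 (S = 130): V_0 = e^(−0.1)·[0.5982·0.0000 + 0.4018·10.4167] = 3.7867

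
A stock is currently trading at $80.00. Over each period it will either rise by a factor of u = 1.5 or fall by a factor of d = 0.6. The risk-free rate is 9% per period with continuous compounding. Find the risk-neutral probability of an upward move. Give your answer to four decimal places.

p = 0.5491

Risk-neutral probability p = (e^0.09 − 0.6)/(1.5 − 0.6) = 0.4942/0.9000 = 0.5491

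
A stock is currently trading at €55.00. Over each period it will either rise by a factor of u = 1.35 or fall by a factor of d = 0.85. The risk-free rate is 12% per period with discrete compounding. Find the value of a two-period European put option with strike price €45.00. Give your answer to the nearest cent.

€0.89

Risk-neutral probability p = (1 + 0.12 − 0.85)/(1.35 − 0.85) = 0.2700/0.5000 = 0.5400
Terminal stock prices: S_uu = 100.2, S_ud = 63.11, S_dd = 39.74
Terminal payoffs (K − S): max(-55.24, 0) = 0, max(-18.11, 0) = 0, max(5.263, 0) = 5.263
Node u (S = 74.25): V_u = 1/1.12·[0.5400·0.0000 + 0.4600·0.0000] = 0.0000
Node d (S = 46.75): V_d = 1/1.12·[0.5400·0.0000 + 0.4600·5.2625] = 2.1614
Node 0 (S = 55): V_0 = 1/1.12·[0.5400·0.0000 + 0.4600·2.1614] = 0.8877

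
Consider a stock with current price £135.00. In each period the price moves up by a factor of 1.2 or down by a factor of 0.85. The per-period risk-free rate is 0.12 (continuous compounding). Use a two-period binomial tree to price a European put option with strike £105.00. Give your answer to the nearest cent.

£0.25

Risk-neutral probability p = (e^0.12 − 0.85)/(1.2 − 0.85) = 0.2775/0.3500 = 0.7928
Terminal stock prices: S_uu = 194.4, S_ud = 137.7, S_dd = 97.54
Terminal payoffs (K − S): max(-89.4, 0) = 0, max(-32.7, 0) = 0, max(7.463, 0) = 7.463
Node u (S = 162): V_u = e^(−0.12)·[0.7928·0.0000 + 0.2072·0.0000] = 0.0000
Node d (S = 114.8): V_d = e^(−0.12)·[0.7928·0.0000 + 0.2072·7.4625] = 1.3711
Node 0 (S = 135): V_0 = e^(−0.12)·[0.7928·0.0000 + 0.2072·1.3711] = 0.2519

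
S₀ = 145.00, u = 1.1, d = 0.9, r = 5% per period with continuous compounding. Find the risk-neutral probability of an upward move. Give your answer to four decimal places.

Risk-neutral probability p = (e^0.05 − 0.9)/(1.1 − 0.9) = 0.1513/0.2000 = 0.7564

p = 0.7564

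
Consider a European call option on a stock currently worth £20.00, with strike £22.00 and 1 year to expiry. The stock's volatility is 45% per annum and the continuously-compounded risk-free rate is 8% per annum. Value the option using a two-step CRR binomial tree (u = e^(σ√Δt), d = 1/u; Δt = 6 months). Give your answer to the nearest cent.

CRR parameters: u = e^(σ√Δt) = e^(0.45·√0.5) = 1.3746, d = 1/u = 0.7275
Per-period rate: rΔt = 0.08·0.5 = 0.04, so R = e^0.04 = 1.0408
Risk-neutral probability p = (e^0.04 − 0.7275)/(1.3746 − 0.7275) = 0.3134/0.6472 = 0.4842
Terminal stock prices: S_uu = 37.79, S_ud = 20, S_dd = 10.58
Terminal payoffs (S − K): max(15.79, 0) = 15.79, max(-2, 0) = 0, max(-11.42, 0) = 0
Node u (S = 27.49): V_u = e^(−0.04)·[0.4842·15.7932 + 0.5158·0.0000] = 7.3468
Node d (S = 14.55): V_d = e^(−0.04)·[0.4842·0.0000 + 0.5158·0.0000] = 0.0000
Node 0 (S = 20): V_0 = e^(−0.04)·[0.4842·7.3468 + 0.5158·0.0000] = 3.4176

£3.42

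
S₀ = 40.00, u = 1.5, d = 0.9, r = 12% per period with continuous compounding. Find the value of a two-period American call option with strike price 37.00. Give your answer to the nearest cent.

Risk-neutral probability p = (e^0.12 − 0.9)/(1.5 − 0.9) = 0.2275/0.6000 = 0.3792
Terminal stock prices: S_uu = 90, S_ud = 54, S_dd = 32.4
Terminal payoffs (S − K): max(53, 0) = 53, max(17, 0) = 17, max(-4.6, 0) = 0
Node u (S = 60): continuation = e^(−0.12)·[0.3792·53.0000 + 0.6208·17.0000] = 27.1839; exercise value = 23.0000 ≤ continuation, so V_u = 27.1839
Node d (S = 36): continuation = e^(−0.12)·[0.3792·17.0000 + 0.6208·0.0000] = 5.7169; exercise value = 0.0000 ≤ continuation, so V_d = 5.7169
Node 0 (S = 40): continuation = e^(−0.12)·[0.3792·27.1839 + 0.6208·5.7169] = 12.2895; exercise value = 3.0000 ≤ continuation, so V_0 = 12.2895

12.29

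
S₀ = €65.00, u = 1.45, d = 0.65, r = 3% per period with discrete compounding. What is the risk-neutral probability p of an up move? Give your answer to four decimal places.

p = 0.4750

Risk-neutral probability p = (1 + 0.03 − 0.65)/(1.45 − 0.65) = 0.3800/0.8000 = 0.4750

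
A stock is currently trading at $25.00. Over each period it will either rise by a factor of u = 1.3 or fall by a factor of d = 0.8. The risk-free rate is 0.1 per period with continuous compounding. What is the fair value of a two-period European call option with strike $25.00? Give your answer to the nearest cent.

$5.65

Risk-neutral probability p = (e^0.1 − 0.8)/(1.3 − 0.8) = 0.3052/0.5000 = 0.6103
Terminal stock prices: S_uu = 42.25, S_ud = 26, S_dd = 16
Terminal payoffs (S − K): max(17.25, 0) = 17.25, max(1, 0) = 1, max(-9, 0) = 0
Node u (S = 32.5): V_u = e^(−0.1)·[0.6103·17.2500 + 0.3897·1.0000] = 9.8791
Node d (S = 20): V_d = e^(−0.1)·[0.6103·1.0000 + 0.3897·0.0000] = 0.5523
Node 0 (S = 25): V_0 = e^(−0.1)·[0.6103·9.8791 + 0.3897·0.5523] = 5.6505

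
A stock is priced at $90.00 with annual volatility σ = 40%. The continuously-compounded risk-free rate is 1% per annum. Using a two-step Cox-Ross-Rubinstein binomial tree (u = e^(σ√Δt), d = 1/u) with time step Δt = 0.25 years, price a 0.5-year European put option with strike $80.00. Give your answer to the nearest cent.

CRR parameters: u = e^(σ√Δt) = e^(0.4·√0.25) = 1.2214, d = 1/u = 0.8187
Per-period rate: rΔt = 0.01·0.25 = 0.0025, so R = e^0.0025 = 1.0025
Risk-neutral probability p = (e^0.0025 − 0.8187)/(1.2214 − 0.8187) = 0.1838/0.4027 = 0.4564
Terminal stock prices: S_uu = 134.3, S_ud = 90, S_dd = 60.33
Terminal payoffs (K − S): max(-54.26, 0) = 0, max(-10, 0) = 0, max(19.67, 0) = 19.67
Node u (S = 109.9): V_u = e^(−0.0025)·[0.4564·0.0000 + 0.5436·0.0000] = 0.0000
Node d (S = 73.69): V_d = e^(−0.0025)·[0.4564·0.0000 + 0.5436·19.6712] = 10.6669
Node 0 (S = 90): V_0 = e^(−0.0025)·[0.4564·0.0000 + 0.5436·10.6669] = 5.7842

$5.78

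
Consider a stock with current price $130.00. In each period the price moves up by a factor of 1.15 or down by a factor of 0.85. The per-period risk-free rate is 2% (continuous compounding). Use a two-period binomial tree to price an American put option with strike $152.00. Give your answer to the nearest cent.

Risk-neutral probability p = (e^0.02 − 0.85)/(1.15 − 0.85) = 0.1702/0.3000 = 0.5673
Terminal stock prices: S_uu = 171.9, S_ud = 127.1, S_dd = 93.92
Terminal payoffs (K − S): max(-19.92, 0) = 0, max(24.92, 0) = 24.92, max(58.08, 0) = 58.08
Node u (S = 149.5): continuation = e^(−0.02)·[0.5673·0.0000 + 0.4327·24.9250] = 10.5706; exercise value = 2.5000 ≤ continuation, so V_u = 10.5706
Node d (S = 110.5): continuation = e^(−0.02)·[0.5673·24.9250 + 0.4327·58.0750] = 38.4902; exercise value = 41.5000 > continuation, so V_d = 41.5000 (exercise)
Node 0 (S = 130): continuation = e^(−0.02)·[0.5673·10.5706 + 0.4327·41.5000] = 23.4783; exercise value = 22.0000 ≤ continuation, so V_0 = 23.4783

$23.48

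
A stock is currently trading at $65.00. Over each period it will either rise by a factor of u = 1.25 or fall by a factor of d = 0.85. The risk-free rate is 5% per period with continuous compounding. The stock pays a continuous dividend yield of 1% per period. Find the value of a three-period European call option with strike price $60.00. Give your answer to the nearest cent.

$14.35

Per-period risk-free factor R = e^0.05 = 1.0513; dividend-adjusted growth = e^(0.05−0.01) = 1.0408.
Risk-neutral probability p = (1.0408 − 0.85)/(1.25 − 0.85) = 0.1908/0.4000 = 0.4770
Terminal stock prices: S_uuu = 127, S_uud = 86.33, S_udd = 58.7, S_ddd = 39.92
Terminal payoffs (S − K): max(66.95, 0) = 66.95, max(26.33, 0) = 26.33, max(-1.297, 0) = 0, max(-20.08, 0) = 0
Node uu (S = 101.6): V_uu = e^(−0.05)·[0.4770·66.9531 + 0.5230·26.3281] = 43.4782
Node ud (S = 69.06): V_ud = e^(−0.05)·[0.4770·26.3281 + 0.5230·0.0000] = 11.9467
Node dd (S = 46.96): V_dd = e^(−0.05)·[0.4770·0.0000 + 0.5230·0.0000] = 0.0000
Node u (S = 81.25): V_u = e^(−0.05)·[0.4770·43.4782 + 0.5230·11.9467] = 25.6718
Node d (S = 55.25): V_d = e^(−0.05)·[0.4770·11.9467 + 0.5230·0.0000] = 5.4210
Node 0 (S = 65): V_0 = e^(−0.05)·[0.4770·25.6718 + 0.5230·5.4210] = 14.3457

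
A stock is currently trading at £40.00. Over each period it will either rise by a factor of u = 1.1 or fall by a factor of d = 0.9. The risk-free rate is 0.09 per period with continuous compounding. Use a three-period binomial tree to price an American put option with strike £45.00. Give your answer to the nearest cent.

£5.00

Risk-neutral probability p = (e^0.09 − 0.9)/(1.1 − 0.9) = 0.1942/0.2000 = 0.9709
Terminal stock prices: S_uuu = 53.24, S_uud = 43.56, S_udd = 35.64, S_ddd = 29.16
Terminal payoffs (K − S): max(-8.24, 0) = 0, max(1.44, 0) = 1.44, max(9.36, 0) = 9.36, max(15.84, 0) = 15.84
Node uu (S = 48.4): continuation = e^(−0.09)·[0.9709·0.0000 + 0.0291·1.4400] = 0.0383; exercise value = 0.0000 ≤ continuation, so V_uu = 0.0383
Node ud (S = 39.6): continuation = e^(−0.09)·[0.9709·1.4400 + 0.0291·9.3600] = 1.5269; exercise value = 5.4000 > continuation, so V_ud = 5.4000 (exercise)
Node dd (S = 32.4): continuation = e^(−0.09)·[0.9709·9.3600 + 0.0291·15.8400] = 8.7269; exercise value = 12.6000 > continuation, so V_dd = 12.6000 (exercise)
Node u (S = 44): continuation = e^(−0.09)·[0.9709·0.0383 + 0.0291·5.4000] = 0.1778; exercise value = 1.0000 > continuation, so V_u = 1.0000 (exercise)
Node d (S = 36): continuation = e^(−0.09)·[0.9709·5.4000 + 0.0291·12.6000] = 5.1269; exercise value = 9.0000 > continuation, so V_d = 9.0000 (exercise)
Node 0 (S = 40): continuation = e^(−0.09)·[0.9709·1.0000 + 0.0291·9.0000] = 1.1269; exercise value = 5.0000 > continuation, so V_0 = 5.0000 (exercise)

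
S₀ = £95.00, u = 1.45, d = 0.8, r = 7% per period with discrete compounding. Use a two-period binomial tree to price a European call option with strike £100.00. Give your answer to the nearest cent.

£19.36

Risk-neutral probability p = (1 + 0.07 − 0.8)/(1.45 − 0.8) = 0.2700/0.6500 = 0.4154
Terminal stock prices: S_uu = 199.7, S_ud = 110.2, S_dd = 60.8
Terminal payoffs (S − K): max(99.74, 0) = 99.74, max(10.2, 0) = 10.2, max(-39.2, 0) = 0
Node u (S = 137.8): V_u = 1/1.07·[0.4154·99.7375 + 0.5846·10.2000] = 44.2921
Node d (S = 76): V_d = 1/1.07·[0.4154·10.2000 + 0.5846·0.0000] = 3.9597
Node 0 (S = 95): V_0 = 1/1.07·[0.4154·44.2921 + 0.5846·3.9597] = 19.3581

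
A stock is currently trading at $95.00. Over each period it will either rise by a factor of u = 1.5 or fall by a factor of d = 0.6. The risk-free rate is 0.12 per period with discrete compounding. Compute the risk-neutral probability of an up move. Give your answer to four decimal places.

p = 0.5778

Risk-neutral probability p = (1 + 0.12 − 0.6)/(1.5 − 0.6) = 0.5200/0.9000 = 0.5778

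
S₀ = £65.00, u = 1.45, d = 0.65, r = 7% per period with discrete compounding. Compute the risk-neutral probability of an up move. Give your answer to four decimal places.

Risk-neutral probability p = (1 + 0.07 − 0.65)/(1.45 − 0.65) = 0.4200/0.8000 = 0.5250

p = 0.5250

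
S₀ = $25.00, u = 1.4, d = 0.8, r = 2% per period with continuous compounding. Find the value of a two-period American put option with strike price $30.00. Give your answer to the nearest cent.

Risk-neutral probability p = (e^0.02 − 0.8)/(1.4 − 0.8) = 0.2202/0.6000 = 0.3670
Terminal stock prices: S_uu = 49, S_ud = 28, S_dd = 16
Terminal payoffs (K − S): max(-19, 0) = 0, max(2, 0) = 2, max(14, 0) = 14
Node u (S = 35): continuation = e^(−0.02)·[0.3670·0.0000 + 0.6330·2.0000] = 1.2409; exercise value = 0.0000 ≤ continuation, so V_u = 1.2409
Node d (S = 20): continuation = e^(−0.02)·[0.3670·2.0000 + 0.6330·14.0000] = 9.4060; exercise value = 10.0000 > continuation, so V_d = 10.0000 (exercise)
Node 0 (S = 25): continuation = e^(−0.02)·[0.3670·1.2409 + 0.6330·10.0000] = 6.6510; exercise value = 5.0000 ≤ continuation, so V_0 = 6.6510

$6.65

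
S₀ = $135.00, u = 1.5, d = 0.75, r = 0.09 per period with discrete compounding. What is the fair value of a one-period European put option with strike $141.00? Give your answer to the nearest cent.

$19.94

Risk-neutral probability p = (1 + 0.09 − 0.75)/(1.5 − 0.75) = 0.3400/0.7500 = 0.4533
Terminal stock prices: S_u = 202.5, S_d = 101.2
Terminal payoffs (K − S): max(-61.5, 0) = 0, max(39.75, 0) = 39.75
Node 0 (S = 135): V_0 = 1/1.09·[0.4533·0.0000 + 0.5467·39.7500] = 19.9358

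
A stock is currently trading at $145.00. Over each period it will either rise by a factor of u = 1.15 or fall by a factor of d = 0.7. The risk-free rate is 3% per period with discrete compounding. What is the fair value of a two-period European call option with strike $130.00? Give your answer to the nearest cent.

Risk-neutral probability p = (1 + 0.03 − 0.7)/(1.15 − 0.7) = 0.3300/0.4500 = 0.7333
Terminal stock prices: S_uu = 191.8, S_ud = 116.7, S_dd = 71.05
Terminal payoffs (S − K): max(61.76, 0) = 61.76, max(-13.28, 0) = 0, max(-58.95, 0) = 0
Node u (S = 166.8): V_u = 1/1.03·[0.7333·61.7625 + 0.2667·0.0000] = 43.9733
Node d (S = 101.5): V_d = 1/1.03·[0.7333·0.0000 + 0.2667·0.0000] = 0.0000
Node 0 (S = 145): V_0 = 1/1.03·[0.7333·43.9733 + 0.2667·0.0000] = 31.3079

$31.31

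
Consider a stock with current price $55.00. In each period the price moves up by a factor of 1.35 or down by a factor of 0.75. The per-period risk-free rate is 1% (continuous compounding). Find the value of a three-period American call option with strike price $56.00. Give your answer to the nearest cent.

Risk-neutral probability p = (e^0.01 − 0.75)/(1.35 − 0.75) = 0.2601/0.6000 = 0.4334
Terminal stock prices: S_uuu = 135.3, S_uud = 75.18, S_udd = 41.77, S_ddd = 23.2
Terminal payoffs (S − K): max(79.32, 0) = 79.32, max(19.18, 0) = 19.18, max(-14.23, 0) = 0, max(-32.8, 0) = 0
Node uu (S = 100.2): continuation = e^(−0.01)·[0.4334·79.3206 + 0.5666·19.1781] = 44.7947; exercise value = 44.2375 ≤ continuation, so V_uu = 44.7947
Node ud (S = 55.69): continuation = e^(−0.01)·[0.4334·19.1781 + 0.5666·0.0000] = 8.2294; exercise value = 0.0000 ≤ continuation, so V_ud = 8.2294
Node dd (S = 30.94): continuation = e^(−0.01)·[0.4334·0.0000 + 0.5666·0.0000] = 0.0000; exercise value = 0.0000 ≤ continuation, so V_dd = 0.0000
Node u (S = 74.25): continuation = e^(−0.01)·[0.4334·44.7947 + 0.5666·8.2294] = 23.8379; exercise value = 18.2500 ≤ continuation, so V_u = 23.8379
Node d (S = 41.25): continuation = e^(−0.01)·[0.4334·8.2294 + 0.5666·0.0000] = 3.5313; exercise value = 0.0000 ≤ continuation, so V_d = 3.5313
Node 0 (S = 55): continuation = e^(−0.01)·[0.4334·23.8379 + 0.5666·3.5313] = 12.2098; exercise value = 0.0000 ≤ continuation, so V_0 = 12.2098

$12.21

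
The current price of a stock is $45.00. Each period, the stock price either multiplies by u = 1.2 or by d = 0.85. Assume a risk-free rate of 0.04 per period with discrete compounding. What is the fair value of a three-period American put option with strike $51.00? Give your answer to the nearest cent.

$6.81

Risk-neutral probability p = (1 + 0.04 − 0.85)/(1.2 − 0.85) = 0.1900/0.3500 = 0.5429
Terminal stock prices: S_uuu = 77.76, S_uud = 55.08, S_udd = 39.01, S_ddd = 27.64
Terminal payoffs (K − S): max(-26.76, 0) = 0, max(-4.08, 0) = 0, max(11.99, 0) = 11.99, max(23.36, 0) = 23.36
Node uu (S = 64.8): continuation = 1/1.04·[0.5429·0.0000 + 0.4571·0.0000] = 0.0000; exercise value = 0.0000 ≤ continuation, so V_uu = 0.0000
Node ud (S = 45.9): continuation = 1/1.04·[0.5429·0.0000 + 0.4571·11.9850] = 5.2681; exercise value = 5.1000 ≤ continuation, so V_ud = 5.2681
Node dd (S = 32.51): continuation = 1/1.04·[0.5429·11.9850 + 0.4571·23.3644] = 16.5260; exercise value = 18.4875 > continuation, so V_dd = 18.4875 (exercise)
Node u (S = 54): continuation = 1/1.04·[0.5429·0.0000 + 0.4571·5.2681] = 2.3157; exercise value = 0.0000 ≤ continuation, so V_u = 2.3157
Node d (S = 38.25): continuation = 1/1.04·[0.5429·5.2681 + 0.4571·18.4875] = 10.8762; exercise value = 12.7500 > continuation, so V_d = 12.7500 (exercise)
Node 0 (S = 45): continuation = 1/1.04·[0.5429·2.3157 + 0.4571·12.7500] = 6.8131; exercise value = 6.0000 ≤ continuation, so V_0 = 6.8131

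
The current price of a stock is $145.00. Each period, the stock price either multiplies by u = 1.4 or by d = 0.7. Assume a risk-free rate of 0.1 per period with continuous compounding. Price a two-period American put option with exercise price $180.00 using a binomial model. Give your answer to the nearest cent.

Risk-neutral probability p = (e^0.1 − 0.7)/(1.4 − 0.7) = 0.4052/0.7000 = 0.5788
Terminal stock prices: S_uu = 284.2, S_ud = 142.1, S_dd = 71.05
Terminal payoffs (K − S): max(-104.2, 0) = 0, max(37.9, 0) = 37.9, max(109, 0) = 109
Node u (S = 203): continuation = e^(−0.1)·[0.5788·0.0000 + 0.4212·37.9000] = 14.4438; exercise value = 0.0000 ≤ continuation, so V_u = 14.4438
Node d (S = 101.5): continuation = e^(−0.1)·[0.5788·37.9000 + 0.4212·108.9500] = 61.3707; exercise value = 78.5000 > continuation, so V_d = 78.5000 (exercise)
Node 0 (S = 145): continuation = e^(−0.1)·[0.5788·14.4438 + 0.4212·78.5000] = 37.4813; exercise value = 35.0000 ≤ continuation, so V_0 = 37.4813

$37.48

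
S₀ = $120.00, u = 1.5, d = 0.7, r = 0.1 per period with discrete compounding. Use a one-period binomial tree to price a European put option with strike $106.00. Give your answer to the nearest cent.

$10.00

Risk-neutral probability p = (1 + 0.1 − 0.7)/(1.5 − 0.7) = 0.4000/0.8000 = 0.5000
Terminal stock prices: S_u = 180, S_d = 84
Terminal payoffs (K − S): max(-74, 0) = 0, max(22, 0) = 22
Node 0 (S = 120): V_0 = 1/1.1·[0.5000·0.0000 + 0.5000·22.0000] = 10.0000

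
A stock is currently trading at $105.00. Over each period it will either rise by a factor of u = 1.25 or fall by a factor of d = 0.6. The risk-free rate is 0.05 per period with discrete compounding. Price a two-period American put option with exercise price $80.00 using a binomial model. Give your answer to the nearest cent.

Risk-neutral probability p = (1 + 0.05 − 0.6)/(1.25 − 0.6) = 0.4500/0.6500 = 0.6923
Terminal stock prices: S_uu = 164.1, S_ud = 78.75, S_dd = 37.8
Terminal payoffs (K − S): max(-84.06, 0) = 0, max(1.25, 0) = 1.25, max(42.2, 0) = 42.2
Node u (S = 131.2): continuation = 1/1.05·[0.6923·0.0000 + 0.3077·1.2500] = 0.3663; exercise value = 0.0000 ≤ continuation, so V_u = 0.3663
Node d (S = 63): continuation = 1/1.05·[0.6923·1.2500 + 0.3077·42.2000] = 13.1905; exercise value = 17.0000 > continuation, so V_d = 17.0000 (exercise)
Node 0 (S = 105): continuation = 1/1.05·[0.6923·0.3663 + 0.3077·17.0000] = 5.2232; exercise value = 0.0000 ≤ continuation, so V_0 = 5.2232

$5.22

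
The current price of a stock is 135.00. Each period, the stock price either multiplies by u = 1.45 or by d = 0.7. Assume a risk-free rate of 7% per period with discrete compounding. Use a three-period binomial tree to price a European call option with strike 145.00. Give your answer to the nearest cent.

Risk-neutral probability p = (1 + 0.07 − 0.7)/(1.45 − 0.7) = 0.3700/0.7500 = 0.4933
Terminal stock prices: S_uuu = 411.6, S_uud = 198.7, S_udd = 95.92, S_ddd = 46.3
Terminal payoffs (S − K): max(266.6, 0) = 266.6, max(53.69, 0) = 53.69, max(-49.08, 0) = 0, max(-98.7, 0) = 0
Node uu (S = 283.8): V_uu = 1/1.07·[0.4933·266.5644 + 0.5067·53.6862] = 148.3235
Node ud (S = 137): V_ud = 1/1.07·[0.4933·53.6862 + 0.5067·0.0000] = 24.7525
Node dd (S = 66.15): V_dd = 1/1.07·[0.4933·0.0000 + 0.5067·0.0000] = 0.0000
Node u (S = 195.8): V_u = 1/1.07·[0.4933·148.3235 + 0.5067·24.7525] = 80.1067
Node d (S = 94.5): V_d = 1/1.07·[0.4933·24.7525 + 0.5067·0.0000] = 11.4124
Node 0 (S = 135): V_0 = 1/1.07·[0.4933·80.1067 + 0.5067·11.4124] = 42.3379

42.34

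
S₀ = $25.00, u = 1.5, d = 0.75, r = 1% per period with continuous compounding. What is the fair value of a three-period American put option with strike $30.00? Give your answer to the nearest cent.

Risk-neutral probability p = (e^0.01 − 0.75)/(1.5 − 0.75) = 0.2601/0.7500 = 0.3467
Terminal stock prices: S_uuu = 84.38, S_uud = 42.19, S_udd = 21.09, S_ddd = 10.55
Terminal payoffs (K − S): max(-54.38, 0) = 0, max(-12.19, 0) = 0, max(8.906, 0) = 8.906, max(19.45, 0) = 19.45
Node uu (S = 56.25): continuation = e^(−0.01)·[0.3467·0.0000 + 0.6533·0.0000] = 0.0000; exercise value = 0.0000 ≤ continuation, so V_uu = 0.0000
Node ud (S = 28.12): continuation = e^(−0.01)·[0.3467·0.0000 + 0.6533·8.9062] = 5.7603; exercise value = 1.8750 ≤ continuation, so V_ud = 5.7603
Node dd (S = 14.06): continuation = e^(−0.01)·[0.3467·8.9062 + 0.6533·19.4531] = 15.6390; exercise value = 15.9375 > continuation, so V_dd = 15.9375 (exercise)
Node u (S = 37.5): continuation = e^(−0.01)·[0.3467·0.0000 + 0.6533·5.7603] = 3.7255; exercise value = 0.0000 ≤ continuation, so V_u = 3.7255
Node d (S = 18.75): continuation = e^(−0.01)·[0.3467·5.7603 + 0.6533·15.9375] = 12.2852; exercise value = 11.2500 ≤ continuation, so V_d = 12.2852
Node 0 (S = 25): continuation = e^(−0.01)·[0.3467·3.7255 + 0.6533·12.2852] = 9.2246; exercise value = 5.0000 ≤ continuation, so V_0 = 9.2246

$9.22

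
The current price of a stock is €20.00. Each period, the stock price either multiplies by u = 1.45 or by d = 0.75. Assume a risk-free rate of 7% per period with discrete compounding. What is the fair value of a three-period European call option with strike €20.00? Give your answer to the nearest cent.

€6.40

Risk-neutral probability p = (1 + 0.07 − 0.75)/(1.45 − 0.75) = 0.3200/0.7000 = 0.4571
Terminal stock prices: S_uuu = 60.97, S_uud = 31.54, S_udd = 16.31, S_ddd = 8.438
Terminal payoffs (S − K): max(40.97, 0) = 40.97, max(11.54, 0) = 11.54, max(-3.688, 0) = 0, max(-11.56, 0) = 0
Node uu (S = 42.05): V_uu = 1/1.07·[0.4571·40.9725 + 0.5429·11.5375] = 23.3584
Node ud (S = 21.75): V_ud = 1/1.07·[0.4571·11.5375 + 0.5429·0.0000] = 4.9292
Node dd (S = 11.25): V_dd = 1/1.07·[0.4571·0.0000 + 0.5429·0.0000] = 0.0000
Node u (S = 29): V_u = 1/1.07·[0.4571·23.3584 + 0.5429·4.9292] = 12.4804
Node d (S = 15): V_d = 1/1.07·[0.4571·4.9292 + 0.5429·0.0000] = 2.1059
Node 0 (S = 20): V_0 = 1/1.07·[0.4571·12.4804 + 0.5429·2.1059] = 6.4005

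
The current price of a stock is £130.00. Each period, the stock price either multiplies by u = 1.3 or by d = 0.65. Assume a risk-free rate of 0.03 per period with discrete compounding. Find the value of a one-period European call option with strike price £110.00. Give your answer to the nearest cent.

£33.49

Risk-neutral probability p = (1 + 0.03 − 0.65)/(1.3 − 0.65) = 0.3800/0.6500 = 0.5846
Terminal stock prices: S_u = 169, S_d = 84.5
Terminal payoffs (S − K): max(59, 0) = 59, max(-25.5, 0) = 0
Node 0 (S = 130): V_0 = 1/1.03·[0.5846·59.0000 + 0.4154·0.0000] = 33.4877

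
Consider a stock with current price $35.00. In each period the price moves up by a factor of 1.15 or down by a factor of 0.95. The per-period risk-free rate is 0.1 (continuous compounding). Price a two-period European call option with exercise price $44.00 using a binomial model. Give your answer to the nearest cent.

Risk-neutral probability p = (e^0.1 − 0.95)/(1.15 − 0.95) = 0.1552/0.2000 = 0.7759
Terminal stock prices: S_uu = 46.29, S_ud = 38.24, S_dd = 31.59
Terminal payoffs (S − K): max(2.287, 0) = 2.287, max(-5.763, 0) = 0, max(-12.41, 0) = 0
Node u (S = 40.25): V_u = e^(−0.1)·[0.7759·2.2875 + 0.2241·0.0000] = 1.6059
Node d (S = 33.25): V_d = e^(−0.1)·[0.7759·0.0000 + 0.2241·0.0000] = 0.0000
Node 0 (S = 35): V_0 = e^(−0.1)·[0.7759·1.6059 + 0.2241·0.0000] = 1.1274

$1.13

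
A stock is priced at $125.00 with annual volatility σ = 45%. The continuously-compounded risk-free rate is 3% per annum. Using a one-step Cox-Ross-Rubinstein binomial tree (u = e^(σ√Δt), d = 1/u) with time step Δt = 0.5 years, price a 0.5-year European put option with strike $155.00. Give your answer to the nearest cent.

$35.06

CRR parameters: u = e^(σ√Δt) = e^(0.45·√0.5) = 1.3746, d = 1/u = 0.7275
Per-period rate: rΔt = 0.03·0.5 = 0.015, so R = e^0.015 = 1.0151
Risk-neutral probability p = (e^0.015 − 0.7275)/(1.3746 − 0.7275) = 0.2877/0.6472 = 0.4445
Terminal stock prices: S_u = 171.8, S_d = 90.93
Terminal payoffs (K − S): max(-16.83, 0) = 0, max(64.07, 0) = 64.07
Node 0 (S = 125): V_0 = e^(−0.015)·[0.4445·0.0000 + 0.5555·64.0677] = 35.0618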